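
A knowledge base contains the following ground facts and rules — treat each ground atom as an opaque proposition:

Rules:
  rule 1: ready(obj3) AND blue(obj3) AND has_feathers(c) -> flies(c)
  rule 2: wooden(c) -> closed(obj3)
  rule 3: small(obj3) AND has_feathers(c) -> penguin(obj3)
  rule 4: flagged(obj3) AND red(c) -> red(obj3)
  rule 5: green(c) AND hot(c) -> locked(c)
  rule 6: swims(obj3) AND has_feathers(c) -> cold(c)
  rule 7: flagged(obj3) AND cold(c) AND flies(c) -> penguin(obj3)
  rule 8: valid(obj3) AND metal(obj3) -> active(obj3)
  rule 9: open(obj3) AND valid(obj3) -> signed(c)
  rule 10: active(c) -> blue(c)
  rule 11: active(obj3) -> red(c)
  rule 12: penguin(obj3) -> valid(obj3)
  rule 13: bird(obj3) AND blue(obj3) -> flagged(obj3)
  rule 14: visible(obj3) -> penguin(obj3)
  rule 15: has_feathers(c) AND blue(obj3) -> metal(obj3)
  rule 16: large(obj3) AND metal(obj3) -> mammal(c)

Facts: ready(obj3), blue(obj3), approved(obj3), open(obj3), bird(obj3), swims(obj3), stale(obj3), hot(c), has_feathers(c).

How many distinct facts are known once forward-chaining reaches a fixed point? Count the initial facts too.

Round 1 fires rule 1, rule 6, rule 13, rule 15, giving flies(c), cold(c), flagged(obj3), metal(obj3).
Round 2 fires rule 7, giving penguin(obj3).
Round 3 fires rule 12, giving valid(obj3).
Round 4 fires rule 8, rule 9, giving active(obj3), signed(c).
Round 5 fires rule 11, giving red(c).
Round 6 fires rule 4, giving red(obj3).
Closure: {active(obj3), approved(obj3), bird(obj3), blue(obj3), cold(c), flagged(obj3), flies(c), has_feathers(c), hot(c), metal(obj3), open(obj3), penguin(obj3), ready(obj3), red(c), red(obj3), signed(c), stale(obj3), swims(obj3), valid(obj3)} — 19 facts.

19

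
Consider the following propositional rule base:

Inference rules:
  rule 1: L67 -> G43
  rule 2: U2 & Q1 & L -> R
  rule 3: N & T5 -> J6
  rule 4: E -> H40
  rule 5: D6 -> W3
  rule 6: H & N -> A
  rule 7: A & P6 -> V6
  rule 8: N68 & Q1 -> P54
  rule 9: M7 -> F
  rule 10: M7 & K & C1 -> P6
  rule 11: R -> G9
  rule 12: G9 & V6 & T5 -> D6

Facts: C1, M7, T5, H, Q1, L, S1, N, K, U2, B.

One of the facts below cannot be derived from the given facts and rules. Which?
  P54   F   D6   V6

Round 1: rule 2 [U2 & Q1 & L -> R]; rule 3 [N & T5 -> J6]; rule 6 [H & N -> A]; rule 9 [M7 -> F]; rule 10 [M7 & K & C1 -> P6]. Adds R, J6, A, F, P6.
Round 2: rule 7 [A & P6 -> V6]; rule 11 [R -> G9]. Adds V6, G9.
Round 3: rule 12 [G9 & V6 & T5 -> D6]. Adds D6.
Round 4: rule 5 [D6 -> W3]. Adds W3.
Derived: D6 (round 3), F (round 1), V6 (round 2). P54 never appears in any round.

P54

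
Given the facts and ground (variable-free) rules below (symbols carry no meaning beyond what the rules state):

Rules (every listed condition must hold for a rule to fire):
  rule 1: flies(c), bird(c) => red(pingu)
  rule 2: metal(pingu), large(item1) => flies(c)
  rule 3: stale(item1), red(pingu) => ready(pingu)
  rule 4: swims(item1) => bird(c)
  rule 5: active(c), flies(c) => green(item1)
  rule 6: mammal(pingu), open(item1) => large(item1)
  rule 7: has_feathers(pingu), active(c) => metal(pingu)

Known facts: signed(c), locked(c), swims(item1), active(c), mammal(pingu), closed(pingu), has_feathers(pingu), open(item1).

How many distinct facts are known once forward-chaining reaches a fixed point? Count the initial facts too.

14

[1] rule 4 [swims(item1) => bird(c)]; rule 6 [mammal(pingu), open(item1) => large(item1)]; rule 7 [has_feathers(pingu), active(c) => metal(pingu)]. ⇒ new: bird(c), large(item1), metal(pingu).
[2] rule 2 [metal(pingu), large(item1) => flies(c)]. ⇒ new: flies(c).
[3] rule 1 [flies(c), bird(c) => red(pingu)]; rule 5 [active(c), flies(c) => green(item1)]. ⇒ new: red(pingu), green(item1).
Closure: {active(c), bird(c), closed(pingu), flies(c), green(item1), has_feathers(pingu), large(item1), locked(c), mammal(pingu), metal(pingu), open(item1), red(pingu), signed(c), swims(item1)} — 14 facts.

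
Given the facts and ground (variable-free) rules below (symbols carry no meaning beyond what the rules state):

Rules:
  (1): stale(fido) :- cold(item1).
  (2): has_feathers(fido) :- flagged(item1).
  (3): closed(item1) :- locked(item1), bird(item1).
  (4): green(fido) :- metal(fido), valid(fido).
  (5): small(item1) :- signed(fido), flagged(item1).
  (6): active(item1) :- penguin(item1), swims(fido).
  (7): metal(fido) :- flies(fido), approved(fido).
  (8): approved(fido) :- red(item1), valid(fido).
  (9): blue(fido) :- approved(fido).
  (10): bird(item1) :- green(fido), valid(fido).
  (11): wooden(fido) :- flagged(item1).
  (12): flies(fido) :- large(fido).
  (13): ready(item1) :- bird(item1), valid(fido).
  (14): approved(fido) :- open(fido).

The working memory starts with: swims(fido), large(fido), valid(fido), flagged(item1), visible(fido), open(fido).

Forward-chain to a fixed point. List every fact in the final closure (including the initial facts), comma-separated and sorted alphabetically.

Round 1: (2) [has_feathers(fido) :- flagged(item1).]; (11) [wooden(fido) :- flagged(item1).]; (12) [flies(fido) :- large(fido).]; (14) [approved(fido) :- open(fido).]. New: has_feathers(fido), wooden(fido), flies(fido), approved(fido).
Round 2: (7) [metal(fido) :- flies(fido), approved(fido).]; (9) [blue(fido) :- approved(fido).]. New: metal(fido), blue(fido).
Round 3: (4) [green(fido) :- metal(fido), valid(fido).]. New: green(fido).
Round 4: (10) [bird(item1) :- green(fido), valid(fido).]. New: bird(item1).
Round 5: (13) [ready(item1) :- bird(item1), valid(fido).]. New: ready(item1).

approved(fido), bird(item1), blue(fido), flagged(item1), flies(fido), green(fido), has_feathers(fido), large(fido), metal(fido), open(fido), ready(item1), swims(fido), valid(fido), visible(fido), wooden(fido)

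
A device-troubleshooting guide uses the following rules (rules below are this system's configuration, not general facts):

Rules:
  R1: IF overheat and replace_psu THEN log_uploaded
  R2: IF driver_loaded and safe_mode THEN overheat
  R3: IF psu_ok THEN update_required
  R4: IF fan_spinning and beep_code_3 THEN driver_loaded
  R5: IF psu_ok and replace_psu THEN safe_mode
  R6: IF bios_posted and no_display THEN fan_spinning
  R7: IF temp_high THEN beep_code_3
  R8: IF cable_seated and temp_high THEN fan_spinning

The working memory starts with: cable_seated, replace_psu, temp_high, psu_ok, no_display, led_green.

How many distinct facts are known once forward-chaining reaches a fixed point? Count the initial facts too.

13

[1] R3 [IF psu_ok THEN update_required]; R5 [IF psu_ok and replace_psu THEN safe_mode]; R7 [IF temp_high THEN beep_code_3]; R8 [IF cable_seated and temp_high THEN fan_spinning]. ⇒ new: update_required, safe_mode, beep_code_3, fan_spinning.
[2] R4 [IF fan_spinning and beep_code_3 THEN driver_loaded]. ⇒ new: driver_loaded.
[3] R2 [IF driver_loaded and safe_mode THEN overheat]. ⇒ new: overheat.
[4] R1 [IF overheat and replace_psu THEN log_uploaded]. ⇒ new: log_uploaded.
Closure: {beep_code_3, cable_seated, driver_loaded, fan_spinning, led_green, log_uploaded, no_display, overheat, psu_ok, replace_psu, safe_mode, temp_high, update_required} — 13 facts.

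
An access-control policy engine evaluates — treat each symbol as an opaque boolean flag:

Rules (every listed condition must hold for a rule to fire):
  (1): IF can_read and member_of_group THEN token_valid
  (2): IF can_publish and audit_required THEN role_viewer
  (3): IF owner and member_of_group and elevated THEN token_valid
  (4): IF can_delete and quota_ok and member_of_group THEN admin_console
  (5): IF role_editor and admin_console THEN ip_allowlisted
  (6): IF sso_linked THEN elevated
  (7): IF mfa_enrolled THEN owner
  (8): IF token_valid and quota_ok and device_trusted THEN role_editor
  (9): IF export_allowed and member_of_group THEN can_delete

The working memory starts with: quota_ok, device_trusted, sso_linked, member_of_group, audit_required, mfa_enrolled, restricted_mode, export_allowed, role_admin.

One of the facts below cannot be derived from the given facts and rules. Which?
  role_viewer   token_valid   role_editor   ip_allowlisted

Round 1: (6) [IF sso_linked THEN elevated]; (7) [IF mfa_enrolled THEN owner]; (9) [IF export_allowed and member_of_group THEN can_delete]. New: elevated, owner, can_delete.
Round 2: (3) [IF owner and member_of_group and elevated THEN token_valid]; (4) [IF can_delete and quota_ok and member_of_group THEN admin_console]. New: token_valid, admin_console.
Round 3: (8) [IF token_valid and quota_ok and device_trusted THEN role_editor]. New: role_editor.
Round 4: (5) [IF role_editor and admin_console THEN ip_allowlisted]. New: ip_allowlisted.
Derived: ip_allowlisted (round 4), token_valid (round 2), role_editor (round 3). role_viewer never appears in any round.

role_viewer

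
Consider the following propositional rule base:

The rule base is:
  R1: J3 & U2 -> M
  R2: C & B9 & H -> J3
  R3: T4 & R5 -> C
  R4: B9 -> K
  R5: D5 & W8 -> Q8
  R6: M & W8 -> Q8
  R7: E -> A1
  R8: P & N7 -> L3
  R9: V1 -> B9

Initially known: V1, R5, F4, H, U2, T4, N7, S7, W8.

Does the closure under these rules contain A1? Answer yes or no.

Round 1 — R3, R9, derive C, B9.
Round 2 — R2, R4, derive J3, K.
Round 3 — R1, derive M.
Round 4 — R6, derive Q8.
Fixed point reached. A1 is concluded only by R7; R7 needs E (never derived).

no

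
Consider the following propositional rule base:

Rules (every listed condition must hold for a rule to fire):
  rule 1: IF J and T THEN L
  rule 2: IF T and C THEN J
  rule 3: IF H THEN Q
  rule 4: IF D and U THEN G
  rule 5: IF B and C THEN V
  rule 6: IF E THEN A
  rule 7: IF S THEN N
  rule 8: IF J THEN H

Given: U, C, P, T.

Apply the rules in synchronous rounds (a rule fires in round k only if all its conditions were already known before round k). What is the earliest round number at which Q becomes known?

Round 1: rule 2 [IF T and C THEN J]. Adds J.
Round 2: rule 1 [IF J and T THEN L]; rule 8 [IF J THEN H]. Adds L, H.
Round 3: rule 3 [IF H THEN Q]. Adds Q.
Q first appears in round 3.

3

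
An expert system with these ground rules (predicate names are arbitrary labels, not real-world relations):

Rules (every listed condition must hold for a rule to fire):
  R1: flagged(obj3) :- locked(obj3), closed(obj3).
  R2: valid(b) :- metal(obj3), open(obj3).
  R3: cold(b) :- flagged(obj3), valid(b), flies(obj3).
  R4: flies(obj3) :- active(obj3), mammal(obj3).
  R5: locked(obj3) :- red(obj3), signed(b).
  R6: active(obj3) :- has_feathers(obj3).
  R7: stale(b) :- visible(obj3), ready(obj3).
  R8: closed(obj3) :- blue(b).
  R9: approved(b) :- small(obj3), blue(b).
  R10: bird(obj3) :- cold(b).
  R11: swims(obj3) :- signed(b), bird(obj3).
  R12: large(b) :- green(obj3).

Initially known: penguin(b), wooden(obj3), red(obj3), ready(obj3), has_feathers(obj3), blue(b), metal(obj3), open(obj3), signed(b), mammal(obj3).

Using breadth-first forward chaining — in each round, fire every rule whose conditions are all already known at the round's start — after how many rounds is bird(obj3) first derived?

Round 1 — R2, R5, R6, R8, derive valid(b), locked(obj3), active(obj3), closed(obj3).
Round 2 — R1, R4, derive flagged(obj3), flies(obj3).
Round 3 — R3, derive cold(b).
Round 4 — R10, derive bird(obj3).
bird(obj3) first appears in round 4.

4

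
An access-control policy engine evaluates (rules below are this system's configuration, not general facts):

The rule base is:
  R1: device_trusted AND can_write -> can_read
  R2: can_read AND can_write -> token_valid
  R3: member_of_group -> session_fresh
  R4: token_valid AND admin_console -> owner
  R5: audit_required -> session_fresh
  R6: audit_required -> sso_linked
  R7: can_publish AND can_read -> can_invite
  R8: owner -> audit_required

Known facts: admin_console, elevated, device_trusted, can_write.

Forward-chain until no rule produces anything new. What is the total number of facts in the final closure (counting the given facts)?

[1] R1 [device_trusted AND can_write -> can_read]. ⇒ new: can_read.
[2] R2 [can_read AND can_write -> token_valid]. ⇒ new: token_valid.
[3] R4 [token_valid AND admin_console -> owner]. ⇒ new: owner.
[4] R8 [owner -> audit_required]. ⇒ new: audit_required.
[5] R5 [audit_required -> session_fresh]; R6 [audit_required -> sso_linked]. ⇒ new: session_fresh, sso_linked.
Closure: {admin_console, audit_required, can_read, can_write, device_trusted, elevated, owner, session_fresh, sso_linked, token_valid} — 10 facts.

10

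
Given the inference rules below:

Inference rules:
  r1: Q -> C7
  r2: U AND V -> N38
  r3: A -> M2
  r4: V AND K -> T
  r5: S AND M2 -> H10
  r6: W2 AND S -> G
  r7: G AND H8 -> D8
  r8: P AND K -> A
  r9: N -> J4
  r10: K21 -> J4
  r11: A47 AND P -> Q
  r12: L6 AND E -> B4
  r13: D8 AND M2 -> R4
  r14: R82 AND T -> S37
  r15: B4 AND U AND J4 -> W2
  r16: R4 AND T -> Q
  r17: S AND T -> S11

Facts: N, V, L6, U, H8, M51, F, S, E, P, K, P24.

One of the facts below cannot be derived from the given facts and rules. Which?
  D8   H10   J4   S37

S37

Round 1: r2 [U AND V -> N38]; r4 [V AND K -> T]; r8 [P AND K -> A]; r9 [N -> J4]; r12 [L6 AND E -> B4]. New: N38, T, A, J4, B4.
Round 2: r3 [A -> M2]; r15 [B4 AND U AND J4 -> W2]; r17 [S AND T -> S11]. New: M2, W2, S11.
Round 3: r5 [S AND M2 -> H10]; r6 [W2 AND S -> G]. New: H10, G.
Round 4: r7 [G AND H8 -> D8]. New: D8.
Round 5: r13 [D8 AND M2 -> R4]. New: R4.
Round 6: r16 [R4 AND T -> Q]. New: Q.
Round 7: r1 [Q -> C7]. New: C7.
Derived: H10 (round 3), J4 (round 1), D8 (round 4). S37 never appears in any round.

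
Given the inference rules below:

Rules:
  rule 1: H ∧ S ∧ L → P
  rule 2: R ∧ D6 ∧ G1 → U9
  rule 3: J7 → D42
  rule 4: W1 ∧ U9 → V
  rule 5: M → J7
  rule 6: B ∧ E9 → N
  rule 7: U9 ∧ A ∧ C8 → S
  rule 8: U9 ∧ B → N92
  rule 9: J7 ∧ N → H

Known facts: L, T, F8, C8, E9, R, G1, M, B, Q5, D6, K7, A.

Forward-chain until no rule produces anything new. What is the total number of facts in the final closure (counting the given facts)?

Round 1 fires rule 2, rule 5, rule 6, giving U9, J7, N.
Round 2 fires rule 3, rule 7, rule 8, rule 9, giving D42, S, N92, H.
Round 3 fires rule 1, giving P.
Closure: {A, B, C8, D42, D6, E9, F8, G1, H, J7, K7, L, M, N, N92, P, Q5, R, S, T, U9} — 21 facts.

21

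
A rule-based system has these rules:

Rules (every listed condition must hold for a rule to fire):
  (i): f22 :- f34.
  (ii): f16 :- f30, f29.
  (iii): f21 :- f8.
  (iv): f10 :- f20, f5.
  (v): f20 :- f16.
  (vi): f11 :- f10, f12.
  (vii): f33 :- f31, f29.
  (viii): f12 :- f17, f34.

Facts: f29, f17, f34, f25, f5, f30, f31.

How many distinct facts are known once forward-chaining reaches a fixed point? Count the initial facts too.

14

Round 1 fires (i), (ii), (vii), (viii), giving f22, f16, f33, f12.
Round 2 fires (v), giving f20.
Round 3 fires (iv), giving f10.
Round 4 fires (vi), giving f11.
Closure: {f10, f11, f12, f16, f17, f20, f22, f25, f29, f30, f31, f33, f34, f5} — 14 facts.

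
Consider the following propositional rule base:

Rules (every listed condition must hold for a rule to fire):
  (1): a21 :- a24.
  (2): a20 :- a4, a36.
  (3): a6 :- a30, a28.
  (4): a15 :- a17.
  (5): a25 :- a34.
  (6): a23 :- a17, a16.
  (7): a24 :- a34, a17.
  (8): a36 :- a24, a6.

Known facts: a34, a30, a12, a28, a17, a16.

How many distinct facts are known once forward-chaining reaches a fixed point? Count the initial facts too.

Round 1 — (3), (4), (5), (6), (7), derive a6, a15, a25, a23, a24.
Round 2 — (1), (8), derive a21, a36.
Closure: {a12, a15, a16, a17, a21, a23, a24, a25, a28, a30, a34, a36, a6} — 13 facts.

13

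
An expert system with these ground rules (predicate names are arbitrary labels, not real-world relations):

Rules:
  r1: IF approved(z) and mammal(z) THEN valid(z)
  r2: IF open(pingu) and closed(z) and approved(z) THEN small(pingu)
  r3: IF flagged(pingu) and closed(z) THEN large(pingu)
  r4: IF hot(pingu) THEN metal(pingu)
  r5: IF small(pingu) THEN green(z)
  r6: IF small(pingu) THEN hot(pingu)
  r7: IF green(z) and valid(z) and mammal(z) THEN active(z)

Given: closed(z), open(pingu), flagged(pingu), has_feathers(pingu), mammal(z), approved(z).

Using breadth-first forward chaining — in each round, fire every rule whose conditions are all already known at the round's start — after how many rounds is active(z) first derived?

3

Round 1 — r1, r2, r3, derive valid(z), small(pingu), large(pingu).
Round 2 — r5, r6, derive green(z), hot(pingu).
Round 3 — r4, r7, derive metal(pingu), active(z).
active(z) first appears in round 3.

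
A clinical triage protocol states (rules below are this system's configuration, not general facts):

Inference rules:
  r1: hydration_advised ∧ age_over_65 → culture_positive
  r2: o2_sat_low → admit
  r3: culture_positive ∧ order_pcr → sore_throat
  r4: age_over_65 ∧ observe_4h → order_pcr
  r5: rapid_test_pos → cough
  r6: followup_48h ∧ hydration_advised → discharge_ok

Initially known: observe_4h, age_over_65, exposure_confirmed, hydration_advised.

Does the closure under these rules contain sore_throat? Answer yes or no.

yes

[1] r1 [hydration_advised ∧ age_over_65 → culture_positive]; r4 [age_over_65 ∧ observe_4h → order_pcr]. ⇒ new: culture_positive, order_pcr.
[2] r3 [culture_positive ∧ order_pcr → sore_throat]. ⇒ new: sore_throat.
sore_throat appears in round 2, so it is derivable.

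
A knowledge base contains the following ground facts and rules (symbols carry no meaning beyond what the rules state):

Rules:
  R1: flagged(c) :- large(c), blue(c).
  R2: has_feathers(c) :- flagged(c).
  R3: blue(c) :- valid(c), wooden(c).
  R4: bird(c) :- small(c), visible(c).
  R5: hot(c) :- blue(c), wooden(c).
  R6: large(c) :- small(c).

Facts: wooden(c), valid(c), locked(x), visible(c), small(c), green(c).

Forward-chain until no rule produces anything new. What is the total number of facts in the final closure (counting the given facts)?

Round 1: R3 [blue(c) :- valid(c), wooden(c).]; R4 [bird(c) :- small(c), visible(c).]; R6 [large(c) :- small(c).]. Adds blue(c), bird(c), large(c).
Round 2: R1 [flagged(c) :- large(c), blue(c).]; R5 [hot(c) :- blue(c), wooden(c).]. Adds flagged(c), hot(c).
Round 3: R2 [has_feathers(c) :- flagged(c).]. Adds has_feathers(c).
Closure: {bird(c), blue(c), flagged(c), green(c), has_feathers(c), hot(c), large(c), locked(x), small(c), valid(c), visible(c), wooden(c)} — 12 facts.

12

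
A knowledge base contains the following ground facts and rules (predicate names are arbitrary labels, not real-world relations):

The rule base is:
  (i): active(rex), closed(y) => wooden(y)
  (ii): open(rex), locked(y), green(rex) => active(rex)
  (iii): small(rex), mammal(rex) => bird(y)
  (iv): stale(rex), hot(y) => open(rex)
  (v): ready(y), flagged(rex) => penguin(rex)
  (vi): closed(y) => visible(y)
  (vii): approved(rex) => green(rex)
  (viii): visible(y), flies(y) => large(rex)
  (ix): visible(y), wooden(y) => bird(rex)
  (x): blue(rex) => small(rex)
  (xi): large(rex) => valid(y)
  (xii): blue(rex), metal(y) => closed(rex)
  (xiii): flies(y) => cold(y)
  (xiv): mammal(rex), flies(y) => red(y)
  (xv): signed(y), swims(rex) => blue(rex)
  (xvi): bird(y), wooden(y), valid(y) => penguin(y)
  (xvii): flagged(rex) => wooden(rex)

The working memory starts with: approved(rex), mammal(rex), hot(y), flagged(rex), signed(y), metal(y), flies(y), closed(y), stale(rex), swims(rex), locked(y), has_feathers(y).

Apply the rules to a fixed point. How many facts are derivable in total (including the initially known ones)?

28

Round 1: (iv) [stale(rex), hot(y) => open(rex)]; (vi) [closed(y) => visible(y)]; (vii) [approved(rex) => green(rex)]; (xiii) [flies(y) => cold(y)]; (xiv) [mammal(rex), flies(y) => red(y)]; (xv) [signed(y), swims(rex) => blue(rex)]; (xvii) [flagged(rex) => wooden(rex)]. New: open(rex), visible(y), green(rex), cold(y), red(y), blue(rex), wooden(rex).
Round 2: (ii) [open(rex), locked(y), green(rex) => active(rex)]; (viii) [visible(y), flies(y) => large(rex)]; (x) [blue(rex) => small(rex)]; (xii) [blue(rex), metal(y) => closed(rex)]. New: active(rex), large(rex), small(rex), closed(rex).
Round 3: (i) [active(rex), closed(y) => wooden(y)]; (iii) [small(rex), mammal(rex) => bird(y)]; (xi) [large(rex) => valid(y)]. New: wooden(y), bird(y), valid(y).
Round 4: (ix) [visible(y), wooden(y) => bird(rex)]; (xvi) [bird(y), wooden(y), valid(y) => penguin(y)]. New: bird(rex), penguin(y).
Closure: {active(rex), approved(rex), bird(rex), bird(y), blue(rex), closed(rex), closed(y), cold(y), flagged(rex), flies(y), green(rex), has_feathers(y), hot(y), large(rex), locked(y), mammal(rex), metal(y), open(rex), penguin(y), red(y), signed(y), small(rex), stale(rex), swims(rex), valid(y), visible(y), wooden(rex), wooden(y)} — 28 facts.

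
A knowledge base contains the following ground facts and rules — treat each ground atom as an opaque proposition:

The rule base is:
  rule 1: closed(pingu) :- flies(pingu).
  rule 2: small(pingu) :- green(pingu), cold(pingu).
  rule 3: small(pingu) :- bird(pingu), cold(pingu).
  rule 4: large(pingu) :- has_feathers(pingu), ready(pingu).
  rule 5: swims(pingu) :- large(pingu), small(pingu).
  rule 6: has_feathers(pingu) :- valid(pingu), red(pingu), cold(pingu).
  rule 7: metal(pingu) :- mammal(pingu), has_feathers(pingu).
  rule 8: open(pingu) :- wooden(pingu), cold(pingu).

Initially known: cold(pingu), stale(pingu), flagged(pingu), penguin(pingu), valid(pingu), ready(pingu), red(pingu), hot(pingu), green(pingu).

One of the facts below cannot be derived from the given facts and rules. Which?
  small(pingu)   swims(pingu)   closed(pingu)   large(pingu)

Round 1: rule 2 [small(pingu) :- green(pingu), cold(pingu).]; rule 6 [has_feathers(pingu) :- valid(pingu), red(pingu), cold(pingu).]. Adds small(pingu), has_feathers(pingu).
Round 2: rule 4 [large(pingu) :- has_feathers(pingu), ready(pingu).]. Adds large(pingu).
Round 3: rule 5 [swims(pingu) :- large(pingu), small(pingu).]. Adds swims(pingu).
Derived: small(pingu) (round 1), swims(pingu) (round 3), large(pingu) (round 2). closed(pingu) never appears in any round.

closed(pingu)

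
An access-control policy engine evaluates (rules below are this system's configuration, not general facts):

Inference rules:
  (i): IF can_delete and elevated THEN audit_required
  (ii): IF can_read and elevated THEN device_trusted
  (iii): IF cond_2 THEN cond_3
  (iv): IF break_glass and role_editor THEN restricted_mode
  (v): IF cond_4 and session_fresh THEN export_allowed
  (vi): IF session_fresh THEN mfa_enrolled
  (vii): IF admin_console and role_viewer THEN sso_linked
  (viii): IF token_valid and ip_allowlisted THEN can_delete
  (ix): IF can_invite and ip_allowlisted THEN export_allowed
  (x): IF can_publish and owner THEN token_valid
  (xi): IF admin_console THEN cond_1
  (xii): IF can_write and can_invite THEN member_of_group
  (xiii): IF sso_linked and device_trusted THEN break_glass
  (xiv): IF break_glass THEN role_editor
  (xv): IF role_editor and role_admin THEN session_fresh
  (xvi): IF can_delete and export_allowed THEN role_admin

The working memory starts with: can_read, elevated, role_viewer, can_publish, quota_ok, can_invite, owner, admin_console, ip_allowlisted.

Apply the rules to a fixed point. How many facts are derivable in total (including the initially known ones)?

22

Round 1: (ii) [IF can_read and elevated THEN device_trusted]; (vii) [IF admin_console and role_viewer THEN sso_linked]; (ix) [IF can_invite and ip_allowlisted THEN export_allowed]; (x) [IF can_publish and owner THEN token_valid]; (xi) [IF admin_console THEN cond_1]. New: device_trusted, sso_linked, export_allowed, token_valid, cond_1.
Round 2: (viii) [IF token_valid and ip_allowlisted THEN can_delete]; (xiii) [IF sso_linked and device_trusted THEN break_glass]. New: can_delete, break_glass.
Round 3: (i) [IF can_delete and elevated THEN audit_required]; (xiv) [IF break_glass THEN role_editor]; (xvi) [IF can_delete and export_allowed THEN role_admin]. New: audit_required, role_editor, role_admin.
Round 4: (iv) [IF break_glass and role_editor THEN restricted_mode]; (xv) [IF role_editor and role_admin THEN session_fresh]. New: restricted_mode, session_fresh.
Round 5: (vi) [IF session_fresh THEN mfa_enrolled]. New: mfa_enrolled.
Closure: {admin_console, audit_required, break_glass, can_delete, can_invite, can_publish, can_read, cond_1, device_trusted, elevated, export_allowed, ip_allowlisted, mfa_enrolled, owner, quota_ok, restricted_mode, role_admin, role_editor, role_viewer, session_fresh, sso_linked, token_valid} — 22 facts.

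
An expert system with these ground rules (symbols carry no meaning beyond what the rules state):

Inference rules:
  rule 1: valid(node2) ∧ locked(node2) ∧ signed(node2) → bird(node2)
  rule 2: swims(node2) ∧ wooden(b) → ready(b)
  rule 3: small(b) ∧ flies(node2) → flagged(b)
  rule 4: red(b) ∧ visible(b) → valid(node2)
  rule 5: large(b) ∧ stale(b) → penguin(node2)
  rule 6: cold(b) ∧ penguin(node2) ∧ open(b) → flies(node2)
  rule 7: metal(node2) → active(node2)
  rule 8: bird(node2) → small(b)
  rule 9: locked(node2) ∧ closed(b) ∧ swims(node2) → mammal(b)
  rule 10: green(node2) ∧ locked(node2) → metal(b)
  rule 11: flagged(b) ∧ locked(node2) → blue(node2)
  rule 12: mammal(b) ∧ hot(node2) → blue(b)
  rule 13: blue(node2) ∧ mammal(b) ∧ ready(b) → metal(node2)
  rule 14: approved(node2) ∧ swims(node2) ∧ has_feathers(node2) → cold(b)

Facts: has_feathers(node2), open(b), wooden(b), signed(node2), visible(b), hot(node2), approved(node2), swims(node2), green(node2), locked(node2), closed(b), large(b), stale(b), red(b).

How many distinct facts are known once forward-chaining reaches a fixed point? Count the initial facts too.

Round 1: rule 2 [swims(node2) ∧ wooden(b) → ready(b)]; rule 4 [red(b) ∧ visible(b) → valid(node2)]; rule 5 [large(b) ∧ stale(b) → penguin(node2)]; rule 9 [locked(node2) ∧ closed(b) ∧ swims(node2) → mammal(b)]; rule 10 [green(node2) ∧ locked(node2) → metal(b)]; rule 14 [approved(node2) ∧ swims(node2) ∧ has_feathers(node2) → cold(b)]. Adds ready(b), valid(node2), penguin(node2), mammal(b), metal(b), cold(b).
Round 2: rule 1 [valid(node2) ∧ locked(node2) ∧ signed(node2) → bird(node2)]; rule 6 [cold(b) ∧ penguin(node2) ∧ open(b) → flies(node2)]; rule 12 [mammal(b) ∧ hot(node2) → blue(b)]. Adds bird(node2), flies(node2), blue(b).
Round 3: rule 8 [bird(node2) → small(b)]. Adds small(b).
Round 4: rule 3 [small(b) ∧ flies(node2) → flagged(b)]. Adds flagged(b).
Round 5: rule 11 [flagged(b) ∧ locked(node2) → blue(node2)]. Adds blue(node2).
Round 6: rule 13 [blue(node2) ∧ mammal(b) ∧ ready(b) → metal(node2)]. Adds metal(node2).
Round 7: rule 7 [metal(node2) → active(node2)]. Adds active(node2).
Closure: {active(node2), approved(node2), bird(node2), blue(b), blue(node2), closed(b), cold(b), flagged(b), flies(node2), green(node2), has_feathers(node2), hot(node2), large(b), locked(node2), mammal(b), metal(b), metal(node2), open(b), penguin(node2), ready(b), red(b), signed(node2), small(b), stale(b), swims(node2), valid(node2), visible(b), wooden(b)} — 28 facts.

28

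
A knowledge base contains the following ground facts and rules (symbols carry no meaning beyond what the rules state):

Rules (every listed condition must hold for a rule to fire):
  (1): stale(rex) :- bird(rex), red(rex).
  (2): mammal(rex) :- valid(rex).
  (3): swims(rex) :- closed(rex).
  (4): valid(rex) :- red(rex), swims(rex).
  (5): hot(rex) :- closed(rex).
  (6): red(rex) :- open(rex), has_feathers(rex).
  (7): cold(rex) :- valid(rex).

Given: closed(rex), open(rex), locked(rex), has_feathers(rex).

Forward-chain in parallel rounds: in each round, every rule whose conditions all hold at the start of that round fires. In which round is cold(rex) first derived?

Round 1 — (3), (5), (6), derive swims(rex), hot(rex), red(rex).
Round 2 — (4), derive valid(rex).
Round 3 — (2), (7), derive mammal(rex), cold(rex).
cold(rex) first appears in round 3.

3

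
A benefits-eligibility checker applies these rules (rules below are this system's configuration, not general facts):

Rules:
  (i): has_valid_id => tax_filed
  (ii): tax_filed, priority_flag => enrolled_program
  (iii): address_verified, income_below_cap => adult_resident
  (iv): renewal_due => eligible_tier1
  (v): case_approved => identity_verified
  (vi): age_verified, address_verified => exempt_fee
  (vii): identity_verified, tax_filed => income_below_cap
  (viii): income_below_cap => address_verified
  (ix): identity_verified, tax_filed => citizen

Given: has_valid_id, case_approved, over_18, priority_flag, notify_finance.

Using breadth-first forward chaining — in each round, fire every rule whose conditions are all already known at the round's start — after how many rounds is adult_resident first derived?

[1] (i) [has_valid_id => tax_filed]; (v) [case_approved => identity_verified]. ⇒ new: tax_filed, identity_verified.
[2] (ii) [tax_filed, priority_flag => enrolled_program]; (vii) [identity_verified, tax_filed => income_below_cap]; (ix) [identity_verified, tax_filed => citizen]. ⇒ new: enrolled_program, income_below_cap, citizen.
[3] (viii) [income_below_cap => address_verified]. ⇒ new: address_verified.
[4] (iii) [address_verified, income_below_cap => adult_resident]. ⇒ new: adult_resident.
adult_resident first appears in round 4.

4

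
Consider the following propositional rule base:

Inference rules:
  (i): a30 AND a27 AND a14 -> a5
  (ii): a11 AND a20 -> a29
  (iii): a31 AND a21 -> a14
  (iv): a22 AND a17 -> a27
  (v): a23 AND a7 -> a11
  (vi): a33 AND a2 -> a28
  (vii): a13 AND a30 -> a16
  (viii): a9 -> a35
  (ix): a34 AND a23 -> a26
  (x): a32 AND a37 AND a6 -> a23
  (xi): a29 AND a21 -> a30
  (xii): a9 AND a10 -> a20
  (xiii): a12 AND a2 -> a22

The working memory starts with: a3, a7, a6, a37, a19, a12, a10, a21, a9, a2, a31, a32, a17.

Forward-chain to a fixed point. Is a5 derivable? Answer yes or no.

Round 1 fires (iii), (viii), (x), (xii), (xiii), giving a14, a35, a23, a20, a22.
Round 2 fires (iv), (v), giving a27, a11.
Round 3 fires (ii), giving a29.
Round 4 fires (xi), giving a30.
Round 5 fires (i), giving a5.
a5 appears in round 5, so it is derivable.

yes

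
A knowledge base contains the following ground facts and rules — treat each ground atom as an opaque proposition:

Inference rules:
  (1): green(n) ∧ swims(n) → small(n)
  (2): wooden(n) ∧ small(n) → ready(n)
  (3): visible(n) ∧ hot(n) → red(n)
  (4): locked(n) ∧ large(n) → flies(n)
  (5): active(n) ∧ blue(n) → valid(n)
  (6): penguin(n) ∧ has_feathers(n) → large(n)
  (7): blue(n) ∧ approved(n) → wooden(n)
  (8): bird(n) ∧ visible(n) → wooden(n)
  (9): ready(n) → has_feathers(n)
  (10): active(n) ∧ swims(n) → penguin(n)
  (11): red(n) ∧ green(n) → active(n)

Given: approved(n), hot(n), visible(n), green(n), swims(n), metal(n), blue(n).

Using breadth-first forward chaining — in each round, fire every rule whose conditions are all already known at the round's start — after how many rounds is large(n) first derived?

Round 1: (1) [green(n) ∧ swims(n) → small(n)]; (3) [visible(n) ∧ hot(n) → red(n)]; (7) [blue(n) ∧ approved(n) → wooden(n)]. New: small(n), red(n), wooden(n).
Round 2: (2) [wooden(n) ∧ small(n) → ready(n)]; (11) [red(n) ∧ green(n) → active(n)]. New: ready(n), active(n).
Round 3: (5) [active(n) ∧ blue(n) → valid(n)]; (9) [ready(n) → has_feathers(n)]; (10) [active(n) ∧ swims(n) → penguin(n)]. New: valid(n), has_feathers(n), penguin(n).
Round 4: (6) [penguin(n) ∧ has_feathers(n) → large(n)]. New: large(n).
large(n) first appears in round 4.

4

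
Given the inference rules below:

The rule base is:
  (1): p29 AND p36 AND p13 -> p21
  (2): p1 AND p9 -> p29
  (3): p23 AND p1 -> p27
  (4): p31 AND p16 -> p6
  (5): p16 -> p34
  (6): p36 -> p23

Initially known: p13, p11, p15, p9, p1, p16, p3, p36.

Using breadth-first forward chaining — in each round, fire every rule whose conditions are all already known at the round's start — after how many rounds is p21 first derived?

2

Round 1: (2) [p1 AND p9 -> p29]; (5) [p16 -> p34]; (6) [p36 -> p23]. Adds p29, p34, p23.
Round 2: (1) [p29 AND p36 AND p13 -> p21]; (3) [p23 AND p1 -> p27]. Adds p21, p27.
p21 first appears in round 2.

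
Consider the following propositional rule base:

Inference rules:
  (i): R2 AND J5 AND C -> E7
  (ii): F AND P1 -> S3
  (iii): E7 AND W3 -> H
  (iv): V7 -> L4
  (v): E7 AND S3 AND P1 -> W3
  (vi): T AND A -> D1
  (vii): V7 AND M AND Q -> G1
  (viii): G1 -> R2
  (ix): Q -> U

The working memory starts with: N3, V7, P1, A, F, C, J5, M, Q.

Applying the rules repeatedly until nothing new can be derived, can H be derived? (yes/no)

Round 1 fires (ii), (iv), (vii), (ix), giving S3, L4, G1, U.
Round 2 fires (viii), giving R2.
Round 3 fires (i), giving E7.
Round 4 fires (v), giving W3.
Round 5 fires (iii), giving H.
H appears in round 5, so it is derivable.

yes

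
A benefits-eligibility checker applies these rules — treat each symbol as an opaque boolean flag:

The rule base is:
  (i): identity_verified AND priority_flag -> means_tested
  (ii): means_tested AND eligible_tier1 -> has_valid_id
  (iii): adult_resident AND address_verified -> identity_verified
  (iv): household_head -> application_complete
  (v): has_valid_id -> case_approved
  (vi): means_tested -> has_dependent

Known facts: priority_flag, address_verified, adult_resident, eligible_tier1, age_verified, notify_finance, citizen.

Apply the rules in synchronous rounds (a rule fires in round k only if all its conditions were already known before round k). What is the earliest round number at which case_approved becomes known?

Round 1: (iii) [adult_resident AND address_verified -> identity_verified]. New: identity_verified.
Round 2: (i) [identity_verified AND priority_flag -> means_tested]. New: means_tested.
Round 3: (ii) [means_tested AND eligible_tier1 -> has_valid_id]; (vi) [means_tested -> has_dependent]. New: has_valid_id, has_dependent.
Round 4: (v) [has_valid_id -> case_approved]. New: case_approved.
case_approved first appears in round 4.

4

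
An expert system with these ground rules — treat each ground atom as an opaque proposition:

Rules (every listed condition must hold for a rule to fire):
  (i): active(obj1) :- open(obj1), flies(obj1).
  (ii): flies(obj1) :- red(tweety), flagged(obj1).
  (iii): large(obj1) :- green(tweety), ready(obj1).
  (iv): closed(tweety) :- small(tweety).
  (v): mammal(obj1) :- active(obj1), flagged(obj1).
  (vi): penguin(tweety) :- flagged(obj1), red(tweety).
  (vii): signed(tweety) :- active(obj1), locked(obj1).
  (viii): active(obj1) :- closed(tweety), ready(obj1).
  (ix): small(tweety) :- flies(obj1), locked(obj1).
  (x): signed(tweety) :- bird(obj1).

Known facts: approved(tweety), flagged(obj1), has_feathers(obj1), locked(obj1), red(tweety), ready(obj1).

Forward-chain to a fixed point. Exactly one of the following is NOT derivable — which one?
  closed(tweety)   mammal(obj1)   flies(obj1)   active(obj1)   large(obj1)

Round 1 fires (ii), (vi), giving flies(obj1), penguin(tweety).
Round 2 fires (ix), giving small(tweety).
Round 3 fires (iv), giving closed(tweety).
Round 4 fires (viii), giving active(obj1).
Round 5 fires (v), (vii), giving mammal(obj1), signed(tweety).
Derived: mammal(obj1) (round 5), closed(tweety) (round 3), flies(obj1) (round 1), active(obj1) (round 4). large(obj1) never appears in any round.

large(obj1)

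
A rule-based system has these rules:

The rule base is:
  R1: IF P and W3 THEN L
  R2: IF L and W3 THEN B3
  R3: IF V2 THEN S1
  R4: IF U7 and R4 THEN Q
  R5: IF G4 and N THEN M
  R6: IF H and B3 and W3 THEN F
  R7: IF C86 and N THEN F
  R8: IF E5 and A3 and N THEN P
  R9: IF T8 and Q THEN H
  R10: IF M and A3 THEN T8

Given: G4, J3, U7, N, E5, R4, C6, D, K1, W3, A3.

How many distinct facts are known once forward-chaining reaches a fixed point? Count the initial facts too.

19

Round 1 fires R4, R5, R8, giving Q, M, P.
Round 2 fires R1, R10, giving L, T8.
Round 3 fires R2, R9, giving B3, H.
Round 4 fires R6, giving F.
Closure: {A3, B3, C6, D, E5, F, G4, H, J3, K1, L, M, N, P, Q, R4, T8, U7, W3} — 19 facts.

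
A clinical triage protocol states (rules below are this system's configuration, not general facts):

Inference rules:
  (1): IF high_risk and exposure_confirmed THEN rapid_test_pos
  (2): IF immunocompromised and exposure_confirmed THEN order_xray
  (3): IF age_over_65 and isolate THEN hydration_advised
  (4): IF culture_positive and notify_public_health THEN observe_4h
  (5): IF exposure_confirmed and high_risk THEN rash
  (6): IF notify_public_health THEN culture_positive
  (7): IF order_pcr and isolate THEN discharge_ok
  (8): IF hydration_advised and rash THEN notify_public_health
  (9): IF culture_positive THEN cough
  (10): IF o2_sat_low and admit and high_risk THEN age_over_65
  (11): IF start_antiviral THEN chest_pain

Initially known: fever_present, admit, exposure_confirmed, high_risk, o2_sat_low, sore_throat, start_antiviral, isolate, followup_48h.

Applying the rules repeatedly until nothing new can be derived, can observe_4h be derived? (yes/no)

Round 1 — (1), (5), (10), (11), derive rapid_test_pos, rash, age_over_65, chest_pain.
Round 2 — (3), derive hydration_advised.
Round 3 — (8), derive notify_public_health.
Round 4 — (6), derive culture_positive.
Round 5 — (4), (9), derive observe_4h, cough.
observe_4h appears in round 5, so it is derivable.

yes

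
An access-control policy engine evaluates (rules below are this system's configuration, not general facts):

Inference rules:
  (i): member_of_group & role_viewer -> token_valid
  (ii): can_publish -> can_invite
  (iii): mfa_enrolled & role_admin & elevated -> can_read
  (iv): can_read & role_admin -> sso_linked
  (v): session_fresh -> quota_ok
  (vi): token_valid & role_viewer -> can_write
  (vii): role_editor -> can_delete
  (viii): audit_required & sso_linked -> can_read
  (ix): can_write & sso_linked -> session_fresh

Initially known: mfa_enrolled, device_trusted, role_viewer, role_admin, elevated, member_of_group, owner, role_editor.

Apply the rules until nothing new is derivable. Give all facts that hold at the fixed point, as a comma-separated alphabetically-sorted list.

[1] (i) [member_of_group & role_viewer -> token_valid]; (iii) [mfa_enrolled & role_admin & elevated -> can_read]; (vii) [role_editor -> can_delete]. ⇒ new: token_valid, can_read, can_delete.
[2] (iv) [can_read & role_admin -> sso_linked]; (vi) [token_valid & role_viewer -> can_write]. ⇒ new: sso_linked, can_write.
[3] (ix) [can_write & sso_linked -> session_fresh]. ⇒ new: session_fresh.
[4] (v) [session_fresh -> quota_ok]. ⇒ new: quota_ok.

can_delete, can_read, can_write, device_trusted, elevated, member_of_group, mfa_enrolled, owner, quota_ok, role_admin, role_editor, role_viewer, session_fresh, sso_linked, token_valid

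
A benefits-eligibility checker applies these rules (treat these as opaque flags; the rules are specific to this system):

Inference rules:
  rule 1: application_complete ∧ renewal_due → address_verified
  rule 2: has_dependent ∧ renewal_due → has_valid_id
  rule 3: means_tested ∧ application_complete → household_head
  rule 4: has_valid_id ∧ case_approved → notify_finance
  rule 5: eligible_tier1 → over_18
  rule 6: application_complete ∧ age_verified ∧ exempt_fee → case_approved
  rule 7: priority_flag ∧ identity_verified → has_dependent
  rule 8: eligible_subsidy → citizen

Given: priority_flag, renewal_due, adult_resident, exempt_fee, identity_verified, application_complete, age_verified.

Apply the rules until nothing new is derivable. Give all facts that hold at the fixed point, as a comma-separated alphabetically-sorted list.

address_verified, adult_resident, age_verified, application_complete, case_approved, exempt_fee, has_dependent, has_valid_id, identity_verified, notify_finance, priority_flag, renewal_due

Round 1: rule 1 [application_complete ∧ renewal_due → address_verified]; rule 6 [application_complete ∧ age_verified ∧ exempt_fee → case_approved]; rule 7 [priority_flag ∧ identity_verified → has_dependent]. New: address_verified, case_approved, has_dependent.
Round 2: rule 2 [has_dependent ∧ renewal_due → has_valid_id]. New: has_valid_id.
Round 3: rule 4 [has_valid_id ∧ case_approved → notify_finance]. New: notify_finance.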